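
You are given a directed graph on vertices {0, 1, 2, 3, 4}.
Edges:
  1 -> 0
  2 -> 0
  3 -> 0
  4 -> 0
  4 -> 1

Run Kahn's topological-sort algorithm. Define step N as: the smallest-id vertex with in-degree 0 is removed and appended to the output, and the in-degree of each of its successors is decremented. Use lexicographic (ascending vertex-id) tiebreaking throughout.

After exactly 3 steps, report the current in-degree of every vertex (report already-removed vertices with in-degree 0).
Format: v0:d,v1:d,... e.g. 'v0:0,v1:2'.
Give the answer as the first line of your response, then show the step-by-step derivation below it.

v0:1,v1:0,v2:0,v3:0,v4:0

step 1: output 2; order=[2]; indeg=(3,1,0,0,0)
step 2: output 3; order=[2,3]; indeg=(2,1,0,0,0)
step 3: output 4; order=[2,3,4]; indeg=(1,0,0,0,0)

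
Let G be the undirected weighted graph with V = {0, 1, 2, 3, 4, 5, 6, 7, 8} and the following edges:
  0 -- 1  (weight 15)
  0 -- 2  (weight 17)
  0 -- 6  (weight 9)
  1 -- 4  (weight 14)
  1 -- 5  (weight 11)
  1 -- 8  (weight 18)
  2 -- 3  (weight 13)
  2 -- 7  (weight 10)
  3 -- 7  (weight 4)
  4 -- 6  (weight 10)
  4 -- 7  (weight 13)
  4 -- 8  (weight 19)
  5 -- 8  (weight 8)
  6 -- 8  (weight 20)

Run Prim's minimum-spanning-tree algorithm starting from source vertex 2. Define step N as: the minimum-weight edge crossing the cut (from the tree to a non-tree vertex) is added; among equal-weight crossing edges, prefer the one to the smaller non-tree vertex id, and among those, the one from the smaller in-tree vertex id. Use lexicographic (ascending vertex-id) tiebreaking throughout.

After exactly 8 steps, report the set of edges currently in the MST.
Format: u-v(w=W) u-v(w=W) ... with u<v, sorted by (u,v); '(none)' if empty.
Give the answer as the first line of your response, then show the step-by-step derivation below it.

0-6(w=9) 1-4(w=14) 1-5(w=11) 2-7(w=10) 3-7(w=4) 4-6(w=10) 4-7(w=13) 5-8(w=8)

step 1: add edge 2-7 (w=10); MST = {2-7(w=10)}
step 2: add edge 3-7 (w=4); MST = {2-7(w=10) 3-7(w=4)}
step 3: add edge 4-7 (w=13); MST = {2-7(w=10) 3-7(w=4) 4-7(w=13)}
step 4: add edge 4-6 (w=10); MST = {2-7(w=10) 3-7(w=4) 4-6(w=10) 4-7(w=13)}
step 5: add edge 0-6 (w=9); MST = {0-6(w=9) 2-7(w=10) 3-7(w=4) 4-6(w=10) 4-7(w=13)}
step 6: add edge 1-4 (w=14); MST = {0-6(w=9) 1-4(w=14) 2-7(w=10) 3-7(w=4) 4-6(w=10) 4-7(w=13)}
step 7: add edge 1-5 (w=11); MST = {0-6(w=9) 1-4(w=14) 1-5(w=11) 2-7(w=10) 3-7(w=4) 4-6(w=10) 4-7(w=13)}
step 8: add edge 5-8 (w=8); MST = {0-6(w=9) 1-4(w=14) 1-5(w=11) 2-7(w=10) 3-7(w=4) 4-6(w=10) 4-7(w=13) 5-8(w=8)}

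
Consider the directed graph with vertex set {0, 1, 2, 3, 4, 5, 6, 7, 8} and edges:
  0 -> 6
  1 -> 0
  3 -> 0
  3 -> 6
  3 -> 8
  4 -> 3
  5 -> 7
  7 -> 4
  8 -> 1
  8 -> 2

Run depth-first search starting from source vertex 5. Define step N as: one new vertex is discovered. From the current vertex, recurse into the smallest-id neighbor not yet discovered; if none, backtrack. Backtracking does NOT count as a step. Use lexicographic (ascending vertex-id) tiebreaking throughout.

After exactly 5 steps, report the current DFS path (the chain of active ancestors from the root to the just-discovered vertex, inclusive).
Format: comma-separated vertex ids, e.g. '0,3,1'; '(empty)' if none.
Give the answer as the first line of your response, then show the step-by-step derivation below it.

5,7,4,3,0

step 1: discover 5; path=5; order=5
step 2: discover 7; path=5>7; order=5,7
step 3: discover 4; path=5>7>4; order=5,7,4
step 4: discover 3; path=5>7>4>3; order=5,7,4,3
step 5: discover 0; path=5>7>4>3>0; order=5,7,4,3,0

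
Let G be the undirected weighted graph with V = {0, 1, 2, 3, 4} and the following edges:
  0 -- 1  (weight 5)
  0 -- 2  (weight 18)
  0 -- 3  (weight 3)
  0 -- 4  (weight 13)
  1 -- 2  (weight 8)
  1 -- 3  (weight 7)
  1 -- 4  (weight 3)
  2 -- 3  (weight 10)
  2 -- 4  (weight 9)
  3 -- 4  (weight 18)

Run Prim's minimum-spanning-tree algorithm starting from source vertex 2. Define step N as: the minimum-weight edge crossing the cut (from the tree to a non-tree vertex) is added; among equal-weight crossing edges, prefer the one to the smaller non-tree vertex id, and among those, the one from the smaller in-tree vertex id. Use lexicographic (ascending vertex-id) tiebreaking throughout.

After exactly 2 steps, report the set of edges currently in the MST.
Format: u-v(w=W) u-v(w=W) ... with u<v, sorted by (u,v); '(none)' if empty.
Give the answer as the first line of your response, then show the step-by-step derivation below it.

1-2(w=8) 1-4(w=3)

step 1: add edge 1-2 (w=8); MST = {1-2(w=8)}
step 2: add edge 1-4 (w=3); MST = {1-2(w=8) 1-4(w=3)}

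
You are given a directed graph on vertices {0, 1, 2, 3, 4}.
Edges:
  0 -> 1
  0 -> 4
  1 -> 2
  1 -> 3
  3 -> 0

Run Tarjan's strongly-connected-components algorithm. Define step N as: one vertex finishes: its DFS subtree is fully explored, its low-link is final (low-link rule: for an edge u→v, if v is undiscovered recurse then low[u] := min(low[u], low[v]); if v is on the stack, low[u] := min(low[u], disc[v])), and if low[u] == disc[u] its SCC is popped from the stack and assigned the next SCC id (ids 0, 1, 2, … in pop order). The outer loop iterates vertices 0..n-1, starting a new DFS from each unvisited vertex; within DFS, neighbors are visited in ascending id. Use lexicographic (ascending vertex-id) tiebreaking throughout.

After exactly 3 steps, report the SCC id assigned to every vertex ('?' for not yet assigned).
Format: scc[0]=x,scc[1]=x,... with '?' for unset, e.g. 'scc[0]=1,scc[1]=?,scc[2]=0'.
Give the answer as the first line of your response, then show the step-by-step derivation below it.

scc[0]=?,scc[1]=?,scc[2]=0,scc[3]=?,scc[4]=?

step 1: low=(low[0]=0,low[1]=1,low[2]=2,low[3]=?,low[4]=?); scc=(scc[0]=?,scc[1]=?,scc[2]=0,scc[3]=?,scc[4]=?)
step 2: low=(low[0]=0,low[1]=1,low[2]=2,low[3]=0,low[4]=?); scc=(scc[0]=?,scc[1]=?,scc[2]=0,scc[3]=?,scc[4]=?)
step 3: low=(low[0]=0,low[1]=0,low[2]=2,low[3]=0,low[4]=?); scc=(scc[0]=?,scc[1]=?,scc[2]=0,scc[3]=?,scc[4]=?)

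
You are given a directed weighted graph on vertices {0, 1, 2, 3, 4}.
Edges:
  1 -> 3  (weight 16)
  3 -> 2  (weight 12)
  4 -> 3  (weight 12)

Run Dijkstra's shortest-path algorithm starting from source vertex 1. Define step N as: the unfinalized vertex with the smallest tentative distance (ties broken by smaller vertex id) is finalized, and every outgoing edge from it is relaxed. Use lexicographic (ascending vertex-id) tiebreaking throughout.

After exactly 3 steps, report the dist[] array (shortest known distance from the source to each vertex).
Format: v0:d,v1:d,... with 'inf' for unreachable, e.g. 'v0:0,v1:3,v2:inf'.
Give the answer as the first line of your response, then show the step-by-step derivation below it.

v0:inf,v1:0,v2:28,v3:16,v4:inf

step 1: dist = v0:inf,v1:0,v2:inf,v3:16,v4:inf
step 2: dist = v0:inf,v1:0,v2:28,v3:16,v4:inf
step 3: dist = v0:inf,v1:0,v2:28,v3:16,v4:inf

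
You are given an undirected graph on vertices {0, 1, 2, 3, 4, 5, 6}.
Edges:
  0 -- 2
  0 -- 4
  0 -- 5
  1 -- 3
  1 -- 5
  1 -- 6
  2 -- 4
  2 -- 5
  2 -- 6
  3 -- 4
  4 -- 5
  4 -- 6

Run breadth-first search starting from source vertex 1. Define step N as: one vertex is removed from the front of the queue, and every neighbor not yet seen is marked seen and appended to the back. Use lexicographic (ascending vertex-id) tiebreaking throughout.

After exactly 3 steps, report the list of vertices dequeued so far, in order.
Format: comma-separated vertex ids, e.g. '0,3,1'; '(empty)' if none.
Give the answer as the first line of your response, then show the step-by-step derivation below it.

1,3,5

step 1: dequeue 1; queue=[3,5,6]; order=1
step 2: dequeue 3; queue=[5,6,4]; order=1,3
step 3: dequeue 5; queue=[6,4,0,2]; order=1,3,5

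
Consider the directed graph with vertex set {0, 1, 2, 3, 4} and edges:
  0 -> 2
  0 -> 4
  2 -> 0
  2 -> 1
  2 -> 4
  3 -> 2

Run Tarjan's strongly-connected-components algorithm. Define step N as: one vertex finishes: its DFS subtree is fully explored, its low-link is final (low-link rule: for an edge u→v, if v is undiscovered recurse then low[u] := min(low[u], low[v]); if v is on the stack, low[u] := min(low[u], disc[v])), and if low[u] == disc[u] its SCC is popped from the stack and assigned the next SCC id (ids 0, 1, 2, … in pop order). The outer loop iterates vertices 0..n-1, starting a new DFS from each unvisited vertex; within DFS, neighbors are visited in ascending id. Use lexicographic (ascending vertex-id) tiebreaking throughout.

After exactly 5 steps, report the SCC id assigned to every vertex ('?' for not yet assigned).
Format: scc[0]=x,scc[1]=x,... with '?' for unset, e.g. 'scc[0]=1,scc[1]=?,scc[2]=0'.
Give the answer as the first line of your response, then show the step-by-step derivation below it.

scc[0]=2,scc[1]=0,scc[2]=2,scc[3]=3,scc[4]=1

step 1: low=(low[0]=0,low[1]=2,low[2]=0,low[3]=?,low[4]=?); scc=(scc[0]=?,scc[1]=0,scc[2]=?,scc[3]=?,scc[4]=?)
step 2: low=(low[0]=0,low[1]=2,low[2]=0,low[3]=?,low[4]=3); scc=(scc[0]=?,scc[1]=0,scc[2]=?,scc[3]=?,scc[4]=1)
step 3: low=(low[0]=0,low[1]=2,low[2]=0,low[3]=?,low[4]=3); scc=(scc[0]=?,scc[1]=0,scc[2]=?,scc[3]=?,scc[4]=1)
step 4: low=(low[0]=0,low[1]=2,low[2]=0,low[3]=?,low[4]=3); scc=(scc[0]=2,scc[1]=0,scc[2]=2,scc[3]=?,scc[4]=1)
step 5: low=(low[0]=0,low[1]=2,low[2]=0,low[3]=4,low[4]=3); scc=(scc[0]=2,scc[1]=0,scc[2]=2,scc[3]=3,scc[4]=1)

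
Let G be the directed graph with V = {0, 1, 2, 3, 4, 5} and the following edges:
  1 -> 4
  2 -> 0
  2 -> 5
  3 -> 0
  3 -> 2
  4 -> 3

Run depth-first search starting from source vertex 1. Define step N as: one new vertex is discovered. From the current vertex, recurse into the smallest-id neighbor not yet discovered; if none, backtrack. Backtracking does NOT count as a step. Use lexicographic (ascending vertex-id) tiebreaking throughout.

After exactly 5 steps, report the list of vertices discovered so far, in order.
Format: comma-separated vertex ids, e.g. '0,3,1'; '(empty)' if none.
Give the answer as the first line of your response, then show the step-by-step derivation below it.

1,4,3,0,2

step 1: discover 1; path=1; order=1
step 2: discover 4; path=1>4; order=1,4
step 3: discover 3; path=1>4>3; order=1,4,3
step 4: discover 0; path=1>4>3>0; order=1,4,3,0
step 5: discover 2; path=1>4>3>2; order=1,4,3,0,2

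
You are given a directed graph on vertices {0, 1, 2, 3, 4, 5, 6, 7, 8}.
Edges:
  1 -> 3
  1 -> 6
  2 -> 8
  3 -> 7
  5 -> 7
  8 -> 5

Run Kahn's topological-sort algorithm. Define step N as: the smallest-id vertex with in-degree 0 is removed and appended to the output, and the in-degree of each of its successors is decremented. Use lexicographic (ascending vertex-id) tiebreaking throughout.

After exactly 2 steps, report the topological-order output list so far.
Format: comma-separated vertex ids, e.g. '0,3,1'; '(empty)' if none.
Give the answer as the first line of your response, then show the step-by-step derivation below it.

0,1

step 1: output 0; order=[0]; indeg=(0,0,0,1,0,1,1,2,1)
step 2: output 1; order=[0,1]; indeg=(0,0,0,0,0,1,0,2,1)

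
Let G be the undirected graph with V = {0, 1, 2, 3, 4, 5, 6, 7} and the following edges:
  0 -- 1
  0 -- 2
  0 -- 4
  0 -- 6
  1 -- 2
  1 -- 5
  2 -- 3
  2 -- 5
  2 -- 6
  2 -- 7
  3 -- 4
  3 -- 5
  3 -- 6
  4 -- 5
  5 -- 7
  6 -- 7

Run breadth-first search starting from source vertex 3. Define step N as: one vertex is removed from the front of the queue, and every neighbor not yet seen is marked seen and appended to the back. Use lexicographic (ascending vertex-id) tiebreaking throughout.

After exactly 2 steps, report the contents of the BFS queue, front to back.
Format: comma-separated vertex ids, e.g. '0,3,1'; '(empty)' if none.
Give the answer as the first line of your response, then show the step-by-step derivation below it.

4,5,6,0,1,7

step 1: dequeue 3; queue=[2,4,5,6]; order=3
step 2: dequeue 2; queue=[4,5,6,0,1,7]; order=3,2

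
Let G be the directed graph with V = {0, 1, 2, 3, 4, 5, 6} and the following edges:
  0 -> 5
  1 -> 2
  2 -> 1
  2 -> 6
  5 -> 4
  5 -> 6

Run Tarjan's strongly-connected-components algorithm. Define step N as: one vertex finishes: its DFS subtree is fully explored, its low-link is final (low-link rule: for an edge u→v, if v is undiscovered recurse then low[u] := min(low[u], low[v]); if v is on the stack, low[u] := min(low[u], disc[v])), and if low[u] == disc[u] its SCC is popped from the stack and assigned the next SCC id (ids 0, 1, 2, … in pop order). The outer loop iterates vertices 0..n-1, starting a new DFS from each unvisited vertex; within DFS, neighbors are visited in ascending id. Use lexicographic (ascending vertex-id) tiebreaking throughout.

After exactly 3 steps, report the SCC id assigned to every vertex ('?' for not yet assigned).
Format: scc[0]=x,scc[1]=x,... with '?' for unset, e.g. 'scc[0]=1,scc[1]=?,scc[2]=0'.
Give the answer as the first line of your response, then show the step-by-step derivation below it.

scc[0]=?,scc[1]=?,scc[2]=?,scc[3]=?,scc[4]=0,scc[5]=2,scc[6]=1

step 1: low=(low[0]=0,low[1]=?,low[2]=?,low[3]=?,low[4]=2,low[5]=1,low[6]=?); scc=(scc[0]=?,scc[1]=?,scc[2]=?,scc[3]=?,scc[4]=0,scc[5]=?,scc[6]=?)
step 2: low=(low[0]=0,low[1]=?,low[2]=?,low[3]=?,low[4]=2,low[5]=1,low[6]=3); scc=(scc[0]=?,scc[1]=?,scc[2]=?,scc[3]=?,scc[4]=0,scc[5]=?,scc[6]=1)
step 3: low=(low[0]=0,low[1]=?,low[2]=?,low[3]=?,low[4]=2,low[5]=1,low[6]=3); scc=(scc[0]=?,scc[1]=?,scc[2]=?,scc[3]=?,scc[4]=0,scc[5]=2,scc[6]=1)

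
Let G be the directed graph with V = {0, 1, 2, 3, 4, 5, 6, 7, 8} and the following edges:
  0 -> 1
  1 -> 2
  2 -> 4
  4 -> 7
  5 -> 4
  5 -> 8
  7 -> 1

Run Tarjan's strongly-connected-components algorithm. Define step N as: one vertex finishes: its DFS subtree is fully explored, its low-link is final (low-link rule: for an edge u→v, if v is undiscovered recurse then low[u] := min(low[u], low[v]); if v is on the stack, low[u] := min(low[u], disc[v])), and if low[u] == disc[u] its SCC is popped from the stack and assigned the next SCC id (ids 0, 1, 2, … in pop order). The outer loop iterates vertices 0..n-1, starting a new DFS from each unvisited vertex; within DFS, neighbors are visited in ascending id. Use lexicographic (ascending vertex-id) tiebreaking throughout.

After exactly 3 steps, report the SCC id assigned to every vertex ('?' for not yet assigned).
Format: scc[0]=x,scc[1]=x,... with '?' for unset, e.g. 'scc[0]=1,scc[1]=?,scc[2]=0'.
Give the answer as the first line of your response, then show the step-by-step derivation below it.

scc[0]=?,scc[1]=?,scc[2]=?,scc[3]=?,scc[4]=?,scc[5]=?,scc[6]=?,scc[7]=?,scc[8]=?

step 1: low=(low[0]=0,low[1]=1,low[2]=2,low[3]=?,low[4]=3,low[5]=?,low[6]=?,low[7]=1,low[8]=?); scc=(scc[0]=?,scc[1]=?,scc[2]=?,scc[3]=?,scc[4]=?,scc[5]=?,scc[6]=?,scc[7]=?,scc[8]=?)
step 2: low=(low[0]=0,low[1]=1,low[2]=2,low[3]=?,low[4]=1,low[5]=?,low[6]=?,low[7]=1,low[8]=?); scc=(scc[0]=?,scc[1]=?,scc[2]=?,scc[3]=?,scc[4]=?,scc[5]=?,scc[6]=?,scc[7]=?,scc[8]=?)
step 3: low=(low[0]=0,low[1]=1,low[2]=1,low[3]=?,low[4]=1,low[5]=?,low[6]=?,low[7]=1,low[8]=?); scc=(scc[0]=?,scc[1]=?,scc[2]=?,scc[3]=?,scc[4]=?,scc[5]=?,scc[6]=?,scc[7]=?,scc[8]=?)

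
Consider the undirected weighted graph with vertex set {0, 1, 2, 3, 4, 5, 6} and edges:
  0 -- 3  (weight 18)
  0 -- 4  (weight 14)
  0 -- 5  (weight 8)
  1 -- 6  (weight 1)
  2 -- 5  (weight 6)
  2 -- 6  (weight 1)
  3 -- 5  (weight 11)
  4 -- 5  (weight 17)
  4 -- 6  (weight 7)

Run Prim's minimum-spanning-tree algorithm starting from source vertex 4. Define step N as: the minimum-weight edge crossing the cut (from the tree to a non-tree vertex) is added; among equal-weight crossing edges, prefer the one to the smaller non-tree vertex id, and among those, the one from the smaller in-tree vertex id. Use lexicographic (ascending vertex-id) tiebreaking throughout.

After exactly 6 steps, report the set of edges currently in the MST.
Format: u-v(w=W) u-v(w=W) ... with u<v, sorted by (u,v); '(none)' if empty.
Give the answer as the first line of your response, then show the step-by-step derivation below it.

0-5(w=8) 1-6(w=1) 2-5(w=6) 2-6(w=1) 3-5(w=11) 4-6(w=7)

step 1: add edge 4-6 (w=7); MST = {4-6(w=7)}
step 2: add edge 1-6 (w=1); MST = {1-6(w=1) 4-6(w=7)}
step 3: add edge 2-6 (w=1); MST = {1-6(w=1) 2-6(w=1) 4-6(w=7)}
step 4: add edge 2-5 (w=6); MST = {1-6(w=1) 2-5(w=6) 2-6(w=1) 4-6(w=7)}
step 5: add edge 0-5 (w=8); MST = {0-5(w=8) 1-6(w=1) 2-5(w=6) 2-6(w=1) 4-6(w=7)}
step 6: add edge 3-5 (w=11); MST = {0-5(w=8) 1-6(w=1) 2-5(w=6) 2-6(w=1) 3-5(w=11) 4-6(w=7)}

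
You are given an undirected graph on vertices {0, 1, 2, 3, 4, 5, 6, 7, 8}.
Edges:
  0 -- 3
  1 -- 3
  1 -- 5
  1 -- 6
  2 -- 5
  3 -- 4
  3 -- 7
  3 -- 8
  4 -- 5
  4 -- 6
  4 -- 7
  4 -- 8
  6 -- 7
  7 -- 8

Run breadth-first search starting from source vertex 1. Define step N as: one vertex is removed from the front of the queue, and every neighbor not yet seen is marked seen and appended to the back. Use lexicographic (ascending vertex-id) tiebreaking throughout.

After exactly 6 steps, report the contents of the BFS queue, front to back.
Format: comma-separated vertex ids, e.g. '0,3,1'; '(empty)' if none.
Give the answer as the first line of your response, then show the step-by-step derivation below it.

7,8,2

step 1: dequeue 1; queue=[3,5,6]; order=1
step 2: dequeue 3; queue=[5,6,0,4,7,8]; order=1,3
step 3: dequeue 5; queue=[6,0,4,7,8,2]; order=1,3,5
step 4: dequeue 6; queue=[0,4,7,8,2]; order=1,3,5,6
step 5: dequeue 0; queue=[4,7,8,2]; order=1,3,5,6,0
step 6: dequeue 4; queue=[7,8,2]; order=1,3,5,6,0,4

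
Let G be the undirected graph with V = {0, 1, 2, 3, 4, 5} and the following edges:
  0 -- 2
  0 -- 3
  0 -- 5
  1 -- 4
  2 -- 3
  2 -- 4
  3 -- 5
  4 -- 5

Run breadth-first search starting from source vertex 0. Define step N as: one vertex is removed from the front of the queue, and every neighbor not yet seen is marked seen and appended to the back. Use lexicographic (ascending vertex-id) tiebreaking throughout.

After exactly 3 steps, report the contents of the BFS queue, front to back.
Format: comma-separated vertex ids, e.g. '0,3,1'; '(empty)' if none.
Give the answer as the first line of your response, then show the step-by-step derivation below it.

5,4

step 1: dequeue 0; queue=[2,3,5]; order=0
step 2: dequeue 2; queue=[3,5,4]; order=0,2
step 3: dequeue 3; queue=[5,4]; order=0,2,3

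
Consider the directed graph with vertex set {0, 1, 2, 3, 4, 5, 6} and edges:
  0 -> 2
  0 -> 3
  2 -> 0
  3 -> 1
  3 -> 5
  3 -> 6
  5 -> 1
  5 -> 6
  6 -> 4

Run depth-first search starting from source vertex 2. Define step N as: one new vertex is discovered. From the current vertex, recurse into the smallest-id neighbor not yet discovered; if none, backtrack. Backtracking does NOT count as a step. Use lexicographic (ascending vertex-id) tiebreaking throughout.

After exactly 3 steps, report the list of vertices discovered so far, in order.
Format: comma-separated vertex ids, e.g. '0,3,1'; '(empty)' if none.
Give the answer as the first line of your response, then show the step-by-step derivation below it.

2,0,3

step 1: discover 2; path=2; order=2
step 2: discover 0; path=2>0; order=2,0
step 3: discover 3; path=2>0>3; order=2,0,3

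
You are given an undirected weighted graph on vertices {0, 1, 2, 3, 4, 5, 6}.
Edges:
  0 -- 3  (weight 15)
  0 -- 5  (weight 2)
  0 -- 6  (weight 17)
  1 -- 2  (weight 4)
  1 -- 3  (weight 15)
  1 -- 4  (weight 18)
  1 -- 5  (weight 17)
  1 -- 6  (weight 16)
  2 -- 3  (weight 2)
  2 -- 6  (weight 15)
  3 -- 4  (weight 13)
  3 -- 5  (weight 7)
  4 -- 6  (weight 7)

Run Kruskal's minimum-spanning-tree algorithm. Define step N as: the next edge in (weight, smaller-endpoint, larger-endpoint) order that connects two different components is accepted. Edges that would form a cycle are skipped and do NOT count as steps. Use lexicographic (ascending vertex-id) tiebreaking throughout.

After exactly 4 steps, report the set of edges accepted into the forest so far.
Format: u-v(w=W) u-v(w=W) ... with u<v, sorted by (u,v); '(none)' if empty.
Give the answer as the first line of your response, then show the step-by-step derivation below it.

0-5(w=2) 1-2(w=4) 2-3(w=2) 3-5(w=7)

step 1: add edge 0-5 (w=2); MST = {0-5(w=2)}
step 2: add edge 2-3 (w=2); MST = {0-5(w=2) 2-3(w=2)}
step 3: add edge 1-2 (w=4); MST = {0-5(w=2) 1-2(w=4) 2-3(w=2)}
step 4: add edge 3-5 (w=7); MST = {0-5(w=2) 1-2(w=4) 2-3(w=2) 3-5(w=7)}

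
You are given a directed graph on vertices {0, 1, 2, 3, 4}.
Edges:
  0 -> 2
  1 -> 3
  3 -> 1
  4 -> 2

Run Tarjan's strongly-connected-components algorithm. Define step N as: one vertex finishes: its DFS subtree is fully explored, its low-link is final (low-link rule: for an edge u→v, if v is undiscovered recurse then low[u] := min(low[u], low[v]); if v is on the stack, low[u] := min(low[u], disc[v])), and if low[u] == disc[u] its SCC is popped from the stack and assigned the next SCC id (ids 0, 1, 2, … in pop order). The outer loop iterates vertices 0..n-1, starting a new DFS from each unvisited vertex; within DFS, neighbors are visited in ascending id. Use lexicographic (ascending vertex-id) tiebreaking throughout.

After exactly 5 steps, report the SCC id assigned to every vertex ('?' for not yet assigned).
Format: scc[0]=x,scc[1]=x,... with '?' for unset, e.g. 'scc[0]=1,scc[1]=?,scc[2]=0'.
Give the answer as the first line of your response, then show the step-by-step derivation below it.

scc[0]=1,scc[1]=2,scc[2]=0,scc[3]=2,scc[4]=3

step 1: low=(low[0]=0,low[1]=?,low[2]=1,low[3]=?,low[4]=?); scc=(scc[0]=?,scc[1]=?,scc[2]=0,scc[3]=?,scc[4]=?)
step 2: low=(low[0]=0,low[1]=?,low[2]=1,low[3]=?,low[4]=?); scc=(scc[0]=1,scc[1]=?,scc[2]=0,scc[3]=?,scc[4]=?)
step 3: low=(low[0]=0,low[1]=2,low[2]=1,low[3]=2,low[4]=?); scc=(scc[0]=1,scc[1]=?,scc[2]=0,scc[3]=?,scc[4]=?)
step 4: low=(low[0]=0,low[1]=2,low[2]=1,low[3]=2,low[4]=?); scc=(scc[0]=1,scc[1]=2,scc[2]=0,scc[3]=2,scc[4]=?)
step 5: low=(low[0]=0,low[1]=2,low[2]=1,low[3]=2,low[4]=4); scc=(scc[0]=1,scc[1]=2,scc[2]=0,scc[3]=2,scc[4]=3)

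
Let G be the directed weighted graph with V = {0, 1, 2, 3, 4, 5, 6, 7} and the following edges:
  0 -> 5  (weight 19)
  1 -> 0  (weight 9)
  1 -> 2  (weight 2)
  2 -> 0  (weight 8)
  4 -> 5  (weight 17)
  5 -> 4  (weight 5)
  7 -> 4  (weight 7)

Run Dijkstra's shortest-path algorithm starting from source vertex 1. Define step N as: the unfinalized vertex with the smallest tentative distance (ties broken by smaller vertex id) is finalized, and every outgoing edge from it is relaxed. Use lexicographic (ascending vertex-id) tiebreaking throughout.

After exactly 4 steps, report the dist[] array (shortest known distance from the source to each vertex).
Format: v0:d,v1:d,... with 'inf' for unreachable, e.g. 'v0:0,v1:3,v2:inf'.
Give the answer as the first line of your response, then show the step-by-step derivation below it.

v0:9,v1:0,v2:2,v3:inf,v4:33,v5:28,v6:inf,v7:inf

step 1: dist = v0:9,v1:0,v2:2,v3:inf,v4:inf,v5:inf,v6:inf,v7:inf
step 2: dist = v0:9,v1:0,v2:2,v3:inf,v4:inf,v5:inf,v6:inf,v7:inf
step 3: dist = v0:9,v1:0,v2:2,v3:inf,v4:inf,v5:28,v6:inf,v7:inf
step 4: dist = v0:9,v1:0,v2:2,v3:inf,v4:33,v5:28,v6:inf,v7:inf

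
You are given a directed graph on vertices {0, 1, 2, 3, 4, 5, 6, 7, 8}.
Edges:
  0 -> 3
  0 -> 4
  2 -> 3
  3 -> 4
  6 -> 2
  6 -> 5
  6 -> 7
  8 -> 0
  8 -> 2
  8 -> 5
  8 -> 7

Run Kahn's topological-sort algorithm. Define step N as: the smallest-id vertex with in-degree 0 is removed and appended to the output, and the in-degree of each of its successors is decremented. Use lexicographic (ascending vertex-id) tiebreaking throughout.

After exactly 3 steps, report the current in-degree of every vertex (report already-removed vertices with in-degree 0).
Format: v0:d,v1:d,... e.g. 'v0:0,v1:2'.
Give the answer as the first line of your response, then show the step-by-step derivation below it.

v0:0,v1:0,v2:0,v3:2,v4:2,v5:0,v6:0,v7:0,v8:0

step 1: output 1; order=[1]; indeg=(1,0,2,2,2,2,0,2,0)
step 2: output 6; order=[1,6]; indeg=(1,0,1,2,2,1,0,1,0)
step 3: output 8; order=[1,6,8]; indeg=(0,0,0,2,2,0,0,0,0)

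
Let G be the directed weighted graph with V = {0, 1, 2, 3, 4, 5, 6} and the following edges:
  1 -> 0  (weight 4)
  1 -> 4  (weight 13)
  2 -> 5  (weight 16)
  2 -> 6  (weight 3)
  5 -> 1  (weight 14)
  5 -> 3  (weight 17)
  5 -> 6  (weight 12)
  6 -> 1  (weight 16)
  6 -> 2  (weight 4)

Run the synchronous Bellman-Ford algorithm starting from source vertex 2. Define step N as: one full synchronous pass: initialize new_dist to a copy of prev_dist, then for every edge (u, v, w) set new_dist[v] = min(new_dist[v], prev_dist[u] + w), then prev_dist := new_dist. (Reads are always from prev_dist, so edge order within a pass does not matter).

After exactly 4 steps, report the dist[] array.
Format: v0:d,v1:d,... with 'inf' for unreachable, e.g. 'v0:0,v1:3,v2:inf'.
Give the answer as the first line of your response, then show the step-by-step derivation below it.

v0:23,v1:19,v2:0,v3:33,v4:32,v5:16,v6:3

step 1: dist = v0:inf,v1:inf,v2:0,v3:inf,v4:inf,v5:16,v6:3
step 2: dist = v0:inf,v1:19,v2:0,v3:33,v4:inf,v5:16,v6:3
step 3: dist = v0:23,v1:19,v2:0,v3:33,v4:32,v5:16,v6:3
step 4: dist = v0:23,v1:19,v2:0,v3:33,v4:32,v5:16,v6:3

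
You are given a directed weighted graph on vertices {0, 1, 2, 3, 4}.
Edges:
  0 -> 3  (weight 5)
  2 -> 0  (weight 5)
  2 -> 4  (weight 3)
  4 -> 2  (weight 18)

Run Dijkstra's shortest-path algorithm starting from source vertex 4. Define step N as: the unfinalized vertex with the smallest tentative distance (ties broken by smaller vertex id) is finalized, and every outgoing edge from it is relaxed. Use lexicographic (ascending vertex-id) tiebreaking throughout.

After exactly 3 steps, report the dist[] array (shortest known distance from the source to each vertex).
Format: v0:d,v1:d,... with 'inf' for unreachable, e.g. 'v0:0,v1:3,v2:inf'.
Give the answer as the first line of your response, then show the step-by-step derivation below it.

v0:23,v1:inf,v2:18,v3:28,v4:0

step 1: dist = v0:inf,v1:inf,v2:18,v3:inf,v4:0
step 2: dist = v0:23,v1:inf,v2:18,v3:inf,v4:0
step 3: dist = v0:23,v1:inf,v2:18,v3:28,v4:0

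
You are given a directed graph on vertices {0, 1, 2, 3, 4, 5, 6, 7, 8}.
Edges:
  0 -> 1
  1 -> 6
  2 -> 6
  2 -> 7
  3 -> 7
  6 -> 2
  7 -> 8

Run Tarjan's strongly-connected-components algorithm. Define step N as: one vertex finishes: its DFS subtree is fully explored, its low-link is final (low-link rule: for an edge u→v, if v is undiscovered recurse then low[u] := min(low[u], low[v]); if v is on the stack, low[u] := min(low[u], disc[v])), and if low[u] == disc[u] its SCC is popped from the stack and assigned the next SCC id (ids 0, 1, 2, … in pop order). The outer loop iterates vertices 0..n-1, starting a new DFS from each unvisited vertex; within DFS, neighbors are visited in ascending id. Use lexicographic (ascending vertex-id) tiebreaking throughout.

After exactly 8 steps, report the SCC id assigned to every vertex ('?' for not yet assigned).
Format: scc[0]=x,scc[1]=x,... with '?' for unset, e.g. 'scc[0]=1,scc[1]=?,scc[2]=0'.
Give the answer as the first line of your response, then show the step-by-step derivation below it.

scc[0]=4,scc[1]=3,scc[2]=2,scc[3]=5,scc[4]=6,scc[5]=?,scc[6]=2,scc[7]=1,scc[8]=0

step 1: low=(low[0]=0,low[1]=1,low[2]=2,low[3]=?,low[4]=?,low[5]=?,low[6]=2,low[7]=4,low[8]=5); scc=(scc[0]=?,scc[1]=?,scc[2]=?,scc[3]=?,scc[4]=?,scc[5]=?,scc[6]=?,scc[7]=?,scc[8]=0)
step 2: low=(low[0]=0,low[1]=1,low[2]=2,low[3]=?,low[4]=?,low[5]=?,low[6]=2,low[7]=4,low[8]=5); scc=(scc[0]=?,scc[1]=?,scc[2]=?,scc[3]=?,scc[4]=?,scc[5]=?,scc[6]=?,scc[7]=1,scc[8]=0)
step 3: low=(low[0]=0,low[1]=1,low[2]=2,low[3]=?,low[4]=?,low[5]=?,low[6]=2,low[7]=4,low[8]=5); scc=(scc[0]=?,scc[1]=?,scc[2]=?,scc[3]=?,scc[4]=?,scc[5]=?,scc[6]=?,scc[7]=1,scc[8]=0)
step 4: low=(low[0]=0,low[1]=1,low[2]=2,low[3]=?,low[4]=?,low[5]=?,low[6]=2,low[7]=4,low[8]=5); scc=(scc[0]=?,scc[1]=?,scc[2]=2,scc[3]=?,scc[4]=?,scc[5]=?,scc[6]=2,scc[7]=1,scc[8]=0)
step 5: low=(low[0]=0,low[1]=1,low[2]=2,low[3]=?,low[4]=?,low[5]=?,low[6]=2,low[7]=4,low[8]=5); scc=(scc[0]=?,scc[1]=3,scc[2]=2,scc[3]=?,scc[4]=?,scc[5]=?,scc[6]=2,scc[7]=1,scc[8]=0)
step 6: low=(low[0]=0,low[1]=1,low[2]=2,low[3]=?,low[4]=?,low[5]=?,low[6]=2,low[7]=4,low[8]=5); scc=(scc[0]=4,scc[1]=3,scc[2]=2,scc[3]=?,scc[4]=?,scc[5]=?,scc[6]=2,scc[7]=1,scc[8]=0)
step 7: low=(low[0]=0,low[1]=1,low[2]=2,low[3]=6,low[4]=?,low[5]=?,low[6]=2,low[7]=4,low[8]=5); scc=(scc[0]=4,scc[1]=3,scc[2]=2,scc[3]=5,scc[4]=?,scc[5]=?,scc[6]=2,scc[7]=1,scc[8]=0)
step 8: low=(low[0]=0,low[1]=1,low[2]=2,low[3]=6,low[4]=7,low[5]=?,low[6]=2,low[7]=4,low[8]=5); scc=(scc[0]=4,scc[1]=3,scc[2]=2,scc[3]=5,scc[4]=6,scc[5]=?,scc[6]=2,scc[7]=1,scc[8]=0)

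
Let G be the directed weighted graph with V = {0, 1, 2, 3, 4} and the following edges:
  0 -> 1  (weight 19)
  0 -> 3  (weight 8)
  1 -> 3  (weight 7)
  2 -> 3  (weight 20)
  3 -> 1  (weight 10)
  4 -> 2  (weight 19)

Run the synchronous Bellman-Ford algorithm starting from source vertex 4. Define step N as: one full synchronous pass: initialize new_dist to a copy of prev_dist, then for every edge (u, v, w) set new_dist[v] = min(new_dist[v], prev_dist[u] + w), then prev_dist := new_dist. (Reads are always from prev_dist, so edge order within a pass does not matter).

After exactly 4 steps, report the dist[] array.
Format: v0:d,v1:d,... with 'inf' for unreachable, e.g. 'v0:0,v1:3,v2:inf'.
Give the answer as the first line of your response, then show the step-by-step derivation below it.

v0:inf,v1:49,v2:19,v3:39,v4:0

step 1: dist = v0:inf,v1:inf,v2:19,v3:inf,v4:0
step 2: dist = v0:inf,v1:inf,v2:19,v3:39,v4:0
step 3: dist = v0:inf,v1:49,v2:19,v3:39,v4:0
step 4: dist = v0:inf,v1:49,v2:19,v3:39,v4:0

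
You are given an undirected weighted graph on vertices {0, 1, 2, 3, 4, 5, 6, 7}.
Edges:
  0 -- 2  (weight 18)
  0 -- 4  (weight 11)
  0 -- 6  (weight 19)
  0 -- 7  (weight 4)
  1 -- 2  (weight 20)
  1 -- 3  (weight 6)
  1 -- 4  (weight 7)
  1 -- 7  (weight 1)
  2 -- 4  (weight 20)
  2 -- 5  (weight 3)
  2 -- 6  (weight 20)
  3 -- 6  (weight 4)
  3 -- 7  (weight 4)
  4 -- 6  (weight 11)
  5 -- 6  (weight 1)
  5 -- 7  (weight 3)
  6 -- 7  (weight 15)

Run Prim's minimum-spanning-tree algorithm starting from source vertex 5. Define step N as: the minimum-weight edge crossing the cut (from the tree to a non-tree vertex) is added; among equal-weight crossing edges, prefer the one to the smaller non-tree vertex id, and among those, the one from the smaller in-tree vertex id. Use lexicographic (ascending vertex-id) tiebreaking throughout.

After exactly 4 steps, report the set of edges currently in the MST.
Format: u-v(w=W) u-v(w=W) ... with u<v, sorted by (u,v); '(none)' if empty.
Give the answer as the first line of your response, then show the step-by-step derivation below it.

1-7(w=1) 2-5(w=3) 5-6(w=1) 5-7(w=3)

step 1: add edge 5-6 (w=1); MST = {5-6(w=1)}
step 2: add edge 2-5 (w=3); MST = {2-5(w=3) 5-6(w=1)}
step 3: add edge 5-7 (w=3); MST = {2-5(w=3) 5-6(w=1) 5-7(w=3)}
step 4: add edge 1-7 (w=1); MST = {1-7(w=1) 2-5(w=3) 5-6(w=1) 5-7(w=3)}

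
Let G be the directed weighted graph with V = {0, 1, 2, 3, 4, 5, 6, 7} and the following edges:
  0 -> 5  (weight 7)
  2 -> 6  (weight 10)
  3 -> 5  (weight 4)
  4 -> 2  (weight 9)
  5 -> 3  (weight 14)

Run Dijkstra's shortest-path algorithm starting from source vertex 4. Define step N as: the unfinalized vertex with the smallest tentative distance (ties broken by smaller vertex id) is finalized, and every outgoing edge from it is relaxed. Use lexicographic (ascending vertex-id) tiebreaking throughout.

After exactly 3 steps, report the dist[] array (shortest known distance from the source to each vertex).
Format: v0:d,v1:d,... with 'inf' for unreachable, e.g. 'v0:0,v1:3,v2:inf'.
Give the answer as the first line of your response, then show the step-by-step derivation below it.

v0:inf,v1:inf,v2:9,v3:inf,v4:0,v5:inf,v6:19,v7:inf

step 1: dist = v0:inf,v1:inf,v2:9,v3:inf,v4:0,v5:inf,v6:inf,v7:inf
step 2: dist = v0:inf,v1:inf,v2:9,v3:inf,v4:0,v5:inf,v6:19,v7:inf
step 3: dist = v0:inf,v1:inf,v2:9,v3:inf,v4:0,v5:inf,v6:19,v7:inf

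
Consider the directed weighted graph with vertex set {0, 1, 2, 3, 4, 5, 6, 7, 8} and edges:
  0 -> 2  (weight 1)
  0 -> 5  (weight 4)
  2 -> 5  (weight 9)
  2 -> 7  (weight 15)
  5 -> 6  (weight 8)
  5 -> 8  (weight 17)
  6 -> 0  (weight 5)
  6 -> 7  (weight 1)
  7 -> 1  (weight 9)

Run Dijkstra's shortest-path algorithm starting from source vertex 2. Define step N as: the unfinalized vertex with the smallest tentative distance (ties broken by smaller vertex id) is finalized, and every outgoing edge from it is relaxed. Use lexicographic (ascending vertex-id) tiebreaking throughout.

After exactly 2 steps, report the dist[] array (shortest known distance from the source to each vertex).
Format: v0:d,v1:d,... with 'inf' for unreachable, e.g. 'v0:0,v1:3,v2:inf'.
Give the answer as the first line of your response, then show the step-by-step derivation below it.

v0:inf,v1:inf,v2:0,v3:inf,v4:inf,v5:9,v6:17,v7:15,v8:26

step 1: dist = v0:inf,v1:inf,v2:0,v3:inf,v4:inf,v5:9,v6:inf,v7:15,v8:inf
step 2: dist = v0:inf,v1:inf,v2:0,v3:inf,v4:inf,v5:9,v6:17,v7:15,v8:26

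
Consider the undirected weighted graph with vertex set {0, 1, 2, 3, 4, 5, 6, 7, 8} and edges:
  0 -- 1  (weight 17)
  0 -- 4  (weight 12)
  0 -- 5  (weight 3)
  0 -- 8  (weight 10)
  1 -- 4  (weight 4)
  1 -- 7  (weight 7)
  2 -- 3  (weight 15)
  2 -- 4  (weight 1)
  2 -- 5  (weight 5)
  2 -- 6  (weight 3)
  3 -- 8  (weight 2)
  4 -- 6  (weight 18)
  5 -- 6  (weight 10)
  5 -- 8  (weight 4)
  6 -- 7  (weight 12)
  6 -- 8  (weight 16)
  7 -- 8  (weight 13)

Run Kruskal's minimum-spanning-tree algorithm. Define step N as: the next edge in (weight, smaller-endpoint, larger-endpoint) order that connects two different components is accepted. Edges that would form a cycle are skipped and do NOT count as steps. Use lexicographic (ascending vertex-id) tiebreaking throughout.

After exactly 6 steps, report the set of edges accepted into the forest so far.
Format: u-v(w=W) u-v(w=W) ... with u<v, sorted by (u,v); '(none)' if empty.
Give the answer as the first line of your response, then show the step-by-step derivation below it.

0-5(w=3) 1-4(w=4) 2-4(w=1) 2-6(w=3) 3-8(w=2) 5-8(w=4)

step 1: add edge 2-4 (w=1); MST = {2-4(w=1)}
step 2: add edge 3-8 (w=2); MST = {2-4(w=1) 3-8(w=2)}
step 3: add edge 0-5 (w=3); MST = {0-5(w=3) 2-4(w=1) 3-8(w=2)}
step 4: add edge 2-6 (w=3); MST = {0-5(w=3) 2-4(w=1) 2-6(w=3) 3-8(w=2)}
step 5: add edge 1-4 (w=4); MST = {0-5(w=3) 1-4(w=4) 2-4(w=1) 2-6(w=3) 3-8(w=2)}
step 6: add edge 5-8 (w=4); MST = {0-5(w=3) 1-4(w=4) 2-4(w=1) 2-6(w=3) 3-8(w=2) 5-8(w=4)}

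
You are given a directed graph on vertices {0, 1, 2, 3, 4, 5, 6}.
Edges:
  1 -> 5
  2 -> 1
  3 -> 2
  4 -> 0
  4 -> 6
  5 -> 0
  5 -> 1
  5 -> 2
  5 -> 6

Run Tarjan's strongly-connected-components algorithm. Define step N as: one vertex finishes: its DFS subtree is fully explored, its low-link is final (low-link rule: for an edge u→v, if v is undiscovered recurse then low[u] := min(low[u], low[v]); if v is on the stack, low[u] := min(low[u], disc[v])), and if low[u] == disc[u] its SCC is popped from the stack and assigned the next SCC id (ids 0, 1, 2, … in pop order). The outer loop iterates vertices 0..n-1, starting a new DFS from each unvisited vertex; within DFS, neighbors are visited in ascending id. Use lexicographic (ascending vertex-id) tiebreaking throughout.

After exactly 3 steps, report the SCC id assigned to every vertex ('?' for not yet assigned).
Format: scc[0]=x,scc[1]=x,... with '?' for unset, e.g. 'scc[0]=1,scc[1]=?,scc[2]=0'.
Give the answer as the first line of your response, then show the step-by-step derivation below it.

scc[0]=0,scc[1]=?,scc[2]=?,scc[3]=?,scc[4]=?,scc[5]=?,scc[6]=1

step 1: low=(low[0]=0,low[1]=?,low[2]=?,low[3]=?,low[4]=?,low[5]=?,low[6]=?); scc=(scc[0]=0,scc[1]=?,scc[2]=?,scc[3]=?,scc[4]=?,scc[5]=?,scc[6]=?)
step 2: low=(low[0]=0,low[1]=1,low[2]=1,low[3]=?,low[4]=?,low[5]=1,low[6]=?); scc=(scc[0]=0,scc[1]=?,scc[2]=?,scc[3]=?,scc[4]=?,scc[5]=?,scc[6]=?)
step 3: low=(low[0]=0,low[1]=1,low[2]=1,low[3]=?,low[4]=?,low[5]=1,low[6]=4); scc=(scc[0]=0,scc[1]=?,scc[2]=?,scc[3]=?,scc[4]=?,scc[5]=?,scc[6]=1)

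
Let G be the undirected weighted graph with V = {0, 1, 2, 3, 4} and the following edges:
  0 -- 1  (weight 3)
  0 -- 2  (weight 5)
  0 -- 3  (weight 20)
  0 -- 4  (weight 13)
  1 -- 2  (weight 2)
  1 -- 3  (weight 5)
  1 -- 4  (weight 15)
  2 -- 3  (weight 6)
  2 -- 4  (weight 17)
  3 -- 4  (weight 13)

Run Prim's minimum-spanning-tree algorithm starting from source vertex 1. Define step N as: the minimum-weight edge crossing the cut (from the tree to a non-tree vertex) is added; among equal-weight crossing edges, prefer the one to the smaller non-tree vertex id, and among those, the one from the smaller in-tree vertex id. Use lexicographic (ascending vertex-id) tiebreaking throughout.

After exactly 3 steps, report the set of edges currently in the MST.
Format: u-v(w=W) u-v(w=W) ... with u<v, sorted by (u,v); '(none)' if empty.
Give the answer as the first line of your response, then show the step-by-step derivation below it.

0-1(w=3) 1-2(w=2) 1-3(w=5)

step 1: add edge 1-2 (w=2); MST = {1-2(w=2)}
step 2: add edge 0-1 (w=3); MST = {0-1(w=3) 1-2(w=2)}
step 3: add edge 1-3 (w=5); MST = {0-1(w=3) 1-2(w=2) 1-3(w=5)}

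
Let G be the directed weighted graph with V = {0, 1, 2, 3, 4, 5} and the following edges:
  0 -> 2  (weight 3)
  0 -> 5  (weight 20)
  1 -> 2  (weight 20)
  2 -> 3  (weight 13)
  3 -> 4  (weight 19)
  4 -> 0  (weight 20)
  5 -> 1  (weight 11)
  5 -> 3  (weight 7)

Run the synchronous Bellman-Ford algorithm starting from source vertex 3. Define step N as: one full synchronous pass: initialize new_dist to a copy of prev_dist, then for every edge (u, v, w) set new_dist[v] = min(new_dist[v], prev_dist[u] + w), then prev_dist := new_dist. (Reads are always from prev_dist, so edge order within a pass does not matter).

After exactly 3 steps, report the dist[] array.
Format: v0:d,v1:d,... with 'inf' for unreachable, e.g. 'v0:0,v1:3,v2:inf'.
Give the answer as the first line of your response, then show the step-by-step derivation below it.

v0:39,v1:inf,v2:42,v3:0,v4:19,v5:59

step 1: dist = v0:inf,v1:inf,v2:inf,v3:0,v4:19,v5:inf
step 2: dist = v0:39,v1:inf,v2:inf,v3:0,v4:19,v5:inf
step 3: dist = v0:39,v1:inf,v2:42,v3:0,v4:19,v5:59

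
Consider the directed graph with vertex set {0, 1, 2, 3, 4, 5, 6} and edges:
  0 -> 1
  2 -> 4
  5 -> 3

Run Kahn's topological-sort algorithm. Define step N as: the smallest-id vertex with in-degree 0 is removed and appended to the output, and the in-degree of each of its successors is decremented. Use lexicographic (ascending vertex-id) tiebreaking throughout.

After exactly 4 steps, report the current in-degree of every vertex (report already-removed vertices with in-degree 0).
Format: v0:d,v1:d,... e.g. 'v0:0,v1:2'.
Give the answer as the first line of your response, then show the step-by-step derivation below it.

v0:0,v1:0,v2:0,v3:1,v4:0,v5:0,v6:0

step 1: output 0; order=[0]; indeg=(0,0,0,1,1,0,0)
step 2: output 1; order=[0,1]; indeg=(0,0,0,1,1,0,0)
step 3: output 2; order=[0,1,2]; indeg=(0,0,0,1,0,0,0)
step 4: output 4; order=[0,1,2,4]; indeg=(0,0,0,1,0,0,0)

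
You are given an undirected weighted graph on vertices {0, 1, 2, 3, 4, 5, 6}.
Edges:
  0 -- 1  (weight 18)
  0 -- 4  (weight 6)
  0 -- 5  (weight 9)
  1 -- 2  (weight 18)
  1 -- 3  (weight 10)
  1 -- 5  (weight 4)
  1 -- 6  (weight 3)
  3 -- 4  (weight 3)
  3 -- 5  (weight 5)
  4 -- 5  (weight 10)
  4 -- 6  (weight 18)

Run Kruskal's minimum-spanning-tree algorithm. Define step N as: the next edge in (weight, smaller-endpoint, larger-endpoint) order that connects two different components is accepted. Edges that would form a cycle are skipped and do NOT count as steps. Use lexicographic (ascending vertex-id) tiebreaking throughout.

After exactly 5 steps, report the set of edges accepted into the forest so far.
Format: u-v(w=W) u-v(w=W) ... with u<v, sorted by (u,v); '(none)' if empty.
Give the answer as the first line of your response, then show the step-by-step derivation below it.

0-4(w=6) 1-5(w=4) 1-6(w=3) 3-4(w=3) 3-5(w=5)

step 1: add edge 1-6 (w=3); MST = {1-6(w=3)}
step 2: add edge 3-4 (w=3); MST = {1-6(w=3) 3-4(w=3)}
step 3: add edge 1-5 (w=4); MST = {1-5(w=4) 1-6(w=3) 3-4(w=3)}
step 4: add edge 3-5 (w=5); MST = {1-5(w=4) 1-6(w=3) 3-4(w=3) 3-5(w=5)}
step 5: add edge 0-4 (w=6); MST = {0-4(w=6) 1-5(w=4) 1-6(w=3) 3-4(w=3) 3-5(w=5)}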